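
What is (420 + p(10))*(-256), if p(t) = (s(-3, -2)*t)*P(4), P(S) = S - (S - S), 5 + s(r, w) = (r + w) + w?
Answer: 15360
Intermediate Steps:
s(r, w) = -5 + r + 2*w (s(r, w) = -5 + ((r + w) + w) = -5 + (r + 2*w) = -5 + r + 2*w)
P(S) = S (P(S) = S - 1*0 = S + 0 = S)
p(t) = -48*t (p(t) = ((-5 - 3 + 2*(-2))*t)*4 = ((-5 - 3 - 4)*t)*4 = -12*t*4 = -48*t)
(420 + p(10))*(-256) = (420 - 48*10)*(-256) = (420 - 480)*(-256) = -60*(-256) = 15360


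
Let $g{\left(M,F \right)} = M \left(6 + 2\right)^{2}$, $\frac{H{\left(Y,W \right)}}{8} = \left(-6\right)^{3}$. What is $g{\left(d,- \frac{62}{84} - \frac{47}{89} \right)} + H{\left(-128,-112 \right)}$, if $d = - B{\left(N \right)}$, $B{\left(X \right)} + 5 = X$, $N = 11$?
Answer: $-2112$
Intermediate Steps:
$H{\left(Y,W \right)} = -1728$ ($H{\left(Y,W \right)} = 8 \left(-6\right)^{3} = 8 \left(-216\right) = -1728$)
$B{\left(X \right)} = -5 + X$
$d = -6$ ($d = - (-5 + 11) = \left(-1\right) 6 = -6$)
$g{\left(M,F \right)} = 64 M$ ($g{\left(M,F \right)} = M 8^{2} = M 64 = 64 M$)
$g{\left(d,- \frac{62}{84} - \frac{47}{89} \right)} + H{\left(-128,-112 \right)} = 64 \left(-6\right) - 1728 = -384 - 1728 = -2112$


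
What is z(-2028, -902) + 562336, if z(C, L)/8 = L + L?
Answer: 547904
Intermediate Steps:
z(C, L) = 16*L (z(C, L) = 8*(L + L) = 8*(2*L) = 16*L)
z(-2028, -902) + 562336 = 16*(-902) + 562336 = -14432 + 562336 = 547904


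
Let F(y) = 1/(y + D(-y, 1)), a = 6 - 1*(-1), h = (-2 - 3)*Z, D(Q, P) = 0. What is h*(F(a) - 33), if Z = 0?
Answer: 0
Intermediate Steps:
h = 0 (h = (-2 - 3)*0 = -5*0 = 0)
a = 7 (a = 6 + 1 = 7)
F(y) = 1/y (F(y) = 1/(y + 0) = 1/y)
h*(F(a) - 33) = 0*(1/7 - 33) = 0*(⅐ - 33) = 0*(-230/7) = 0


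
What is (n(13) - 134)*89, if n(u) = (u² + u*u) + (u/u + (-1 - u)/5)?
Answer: 89979/5 ≈ 17996.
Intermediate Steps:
n(u) = ⅘ + 2*u² - u/5 (n(u) = (u² + u²) + (1 + (-1 - u)*(⅕)) = 2*u² + (1 + (-⅕ - u/5)) = 2*u² + (⅘ - u/5) = ⅘ + 2*u² - u/5)
(n(13) - 134)*89 = ((⅘ + 2*13² - ⅕*13) - 134)*89 = ((⅘ + 2*169 - 13/5) - 134)*89 = ((⅘ + 338 - 13/5) - 134)*89 = (1681/5 - 134)*89 = (1011/5)*89 = 89979/5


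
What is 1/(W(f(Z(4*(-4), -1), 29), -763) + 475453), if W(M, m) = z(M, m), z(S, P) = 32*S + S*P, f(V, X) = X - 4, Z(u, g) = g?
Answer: 1/457178 ≈ 2.1873e-6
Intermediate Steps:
f(V, X) = -4 + X
z(S, P) = 32*S + P*S
W(M, m) = M*(32 + m)
1/(W(f(Z(4*(-4), -1), 29), -763) + 475453) = 1/((-4 + 29)*(32 - 763) + 475453) = 1/(25*(-731) + 475453) = 1/(-18275 + 475453) = 1/457178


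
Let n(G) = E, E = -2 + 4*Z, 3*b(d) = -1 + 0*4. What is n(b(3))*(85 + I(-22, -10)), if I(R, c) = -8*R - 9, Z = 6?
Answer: 5544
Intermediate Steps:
b(d) = -1/3 (b(d) = (-1 + 0*4)/3 = (-1 + 0)/3 = (1/3)*(-1) = -1/3)
I(R, c) = -9 - 8*R
E = 22 (E = -2 + 4*6 = -2 + 24 = 22)
n(G) = 22
n(b(3))*(85 + I(-22, -10)) = 22*(85 + (-9 - 8*(-22))) = 22*(85 + (-9 + 176)) = 22*(85 + 167) = 22*252 = 5544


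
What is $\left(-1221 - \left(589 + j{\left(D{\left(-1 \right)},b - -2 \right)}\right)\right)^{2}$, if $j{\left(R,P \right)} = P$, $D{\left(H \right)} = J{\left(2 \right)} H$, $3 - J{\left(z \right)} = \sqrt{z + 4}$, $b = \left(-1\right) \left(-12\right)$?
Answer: $3326976$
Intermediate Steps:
$b = 12$
$J{\left(z \right)} = 3 - \sqrt{4 + z}$ ($J{\left(z \right)} = 3 - \sqrt{z + 4} = 3 - \sqrt{4 + z}$)
$D{\left(H \right)} = H \left(3 - \sqrt{6}\right)$ ($D{\left(H \right)} = \left(3 - \sqrt{4 + 2}\right) H = \left(3 - \sqrt{6}\right) H = H \left(3 - \sqrt{6}\right)$)
$\left(-1221 - \left(589 + j{\left(D{\left(-1 \right)},b - -2 \right)}\right)\right)^{2} = \left(-1221 - \left(601 + 2\right)\right)^{2} = \left(-1221 - 603\right)^{2} = \left(-1824\right)^{2} = 3326976$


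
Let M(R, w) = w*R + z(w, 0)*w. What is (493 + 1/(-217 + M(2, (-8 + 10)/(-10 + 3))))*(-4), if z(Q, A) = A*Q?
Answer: -3003328/1523 ≈ -1972.0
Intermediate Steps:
M(R, w) = R*w (M(R, w) = w*R + (0*w)*w = R*w + 0*w = R*w + 0 = R*w)
(493 + 1/(-217 + M(2, (-8 + 10)/(-10 + 3))))*(-4) = (493 + 1/(-217 + 2*((-8 + 10)/(-10 + 3))))*(-4) = (493 + 1/(-217 + 2*(2/(-7))))*(-4) = (493 + 1/(-217 + 2*(2*(-⅐))))*(-4) = (493 + 1/(-217 + 2*(-2/7)))*(-4) = (493 + 1/(-217 - 4/7))*(-4) = (493 + 1/(-1523/7))*(-4) = (493 - 7/1523)*(-4) = (750832/1523)*(-4) = -3003328/1523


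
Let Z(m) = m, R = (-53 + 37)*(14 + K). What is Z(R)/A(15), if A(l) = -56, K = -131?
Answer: -234/7 ≈ -33.429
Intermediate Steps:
R = 1872 (R = (-53 + 37)*(14 - 131) = -16*(-117) = 1872)
Z(R)/A(15) = 1872/(-56) = 1872*(-1/56) = -234/7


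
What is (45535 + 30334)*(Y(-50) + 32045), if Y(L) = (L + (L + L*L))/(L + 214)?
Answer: 99725627705/41 ≈ 2.4323e+9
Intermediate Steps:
Y(L) = (L² + 2*L)/(214 + L) (Y(L) = (L + (L + L²))/(214 + L) = (L² + 2*L)/(214 + L))
(45535 + 30334)*(Y(-50) + 32045) = (45535 + 30334)*(-50*(2 - 50)/(214 - 50) + 32045) = 75869*(-50*(-48)/164 + 32045) = 75869*(-50*1/164*(-48) + 32045) = 75869*(600/41 + 32045) = 75869*(1314445/41) = 99725627705/41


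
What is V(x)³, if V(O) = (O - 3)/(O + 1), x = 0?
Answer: -27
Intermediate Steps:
V(O) = (-3 + O)/(1 + O)
V(x)³ = ((-3 + 0)/(1 + 0))³ = (-3/1)³ = (1*(-3))³ = (-3)³ = -27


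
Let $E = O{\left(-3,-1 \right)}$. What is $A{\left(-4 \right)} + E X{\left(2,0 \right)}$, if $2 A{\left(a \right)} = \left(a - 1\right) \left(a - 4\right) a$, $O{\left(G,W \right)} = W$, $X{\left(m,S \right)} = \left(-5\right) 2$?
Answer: $-70$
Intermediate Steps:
$X{\left(m,S \right)} = -10$
$A{\left(a \right)} = \frac{a \left(-1 + a\right) \left(-4 + a\right)}{2}$ ($A{\left(a \right)} = \frac{\left(a - 1\right) \left(a - 4\right) a}{2} = \frac{\left(-1 + a\right) \left(-4 + a\right) a}{2} = \frac{a \left(-1 + a\right) \left(-4 + a\right)}{2}$)
$E = -1$
$A{\left(-4 \right)} + E X{\left(2,0 \right)} = \frac{1}{2} \left(-4\right) \left(4 + \left(-4\right)^{2} - -20\right) - -10 = \frac{1}{2} \left(-4\right) \left(4 + 16 + 20\right) + 10 = \frac{1}{2} \left(-4\right) 40 + 10 = -80 + 10 = -70$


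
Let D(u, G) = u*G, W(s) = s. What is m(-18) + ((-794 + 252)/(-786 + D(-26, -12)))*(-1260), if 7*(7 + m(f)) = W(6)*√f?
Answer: -114373/79 + 18*I*√2/7 ≈ -1447.8 + 3.6366*I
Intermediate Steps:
m(f) = -7 + 6*√f/7 (m(f) = -7 + (6*√f)/7 = -7 + 6*√f/7)
D(u, G) = G*u
m(-18) + ((-794 + 252)/(-786 + D(-26, -12)))*(-1260) = (-7 + 6*√(-18)/7) + ((-794 + 252)/(-786 - 12*(-26)))*(-1260) = (-7 + 6*(3*I*√2)/7) - 542/(-786 + 312)*(-1260) = (-7 + 18*I*√2/7) - 542/(-474)*(-1260) = (-7 + 18*I*√2/7) - 542*(-1/474)*(-1260) = (-7 + 18*I*√2/7) + (271/237)*(-1260) = (-7 + 18*I*√2/7) - 113820/79 = -114373/79 + 18*I*√2/7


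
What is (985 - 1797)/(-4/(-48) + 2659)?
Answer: -9744/31909 ≈ -0.30537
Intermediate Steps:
(985 - 1797)/(-4/(-48) + 2659) = -812/(-1/48*(-4) + 2659) = -812/(1/12 + 2659) = -812/31909/12 = -812*12/31909 = -9744/31909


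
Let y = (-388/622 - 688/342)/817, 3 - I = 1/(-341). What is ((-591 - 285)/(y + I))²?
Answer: 42112797391690109899773156/493814087814911767225 ≈ 85281.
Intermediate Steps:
I = 1024/341 (I = 3 - 1/(-341) = 3 - 1*(-1/341) = 3 + 1/341 = 1024/341 ≈ 3.0029)
y = -140158/43448877 (y = (-388*1/622 - 688*1/342)*(1/817) = (-194/311 - 344/171)*(1/817) = -140158/53181*1/817 = -140158/43448877 ≈ -0.0032258)
((-591 - 285)/(y + I))² = ((-591 - 285)/(-140158/43448877 + 1024/341))² = (-876/44443856170/14816067057)² = (-876*14816067057/44443856170)² = (-6489437370966/22221928085)² = 42112797391690109899773156/493814087814911767225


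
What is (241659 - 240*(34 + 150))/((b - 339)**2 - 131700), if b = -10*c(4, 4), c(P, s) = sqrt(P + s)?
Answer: 3155836521/112418759 + 2678086440*sqrt(2)/112418759 ≈ 61.762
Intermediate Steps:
b = -20*sqrt(2) (b = -10*sqrt(4 + 4) = -20*sqrt(2) ≈ -28.284)
(241659 - 240*(34 + 150))/((b - 339)**2 - 131700) = (241659 - 240*(34 + 150))/((-20*sqrt(2) - 339)**2 - 131700) = (241659 - 240*184)/((-339 - 20*sqrt(2))**2 - 131700) = (241659 - 44160)/(-131700 + (-339 - 20*sqrt(2))**2) = 197499/(-131700 + (-339 - 20*sqrt(2))**2)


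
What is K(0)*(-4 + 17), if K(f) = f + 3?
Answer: 39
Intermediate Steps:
K(f) = 3 + f
K(0)*(-4 + 17) = (3 + 0)*(-4 + 17) = 3*13 = 39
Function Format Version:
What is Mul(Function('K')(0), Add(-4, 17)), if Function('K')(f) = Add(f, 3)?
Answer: 39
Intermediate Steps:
Function('K')(f) = Add(3, f)
Mul(Function('K')(0), Add(-4, 17)) = Mul(Add(3, 0), Add(-4, 17)) = Mul(3, 13) = 39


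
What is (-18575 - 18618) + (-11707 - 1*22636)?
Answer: -71536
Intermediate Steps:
(-18575 - 18618) + (-11707 - 1*22636) = -37193 + (-11707 - 22636) = -37193 - 34343 = -71536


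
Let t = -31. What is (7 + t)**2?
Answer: 576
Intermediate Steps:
(7 + t)**2 = (7 - 31)**2 = (-24)**2 = 576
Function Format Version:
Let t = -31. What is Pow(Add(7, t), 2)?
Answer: 576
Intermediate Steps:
Pow(Add(7, t), 2) = Pow(Add(7, -31), 2) = Pow(-24, 2) = 576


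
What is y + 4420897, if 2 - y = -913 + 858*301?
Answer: 4163554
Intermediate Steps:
y = -257343 (y = 2 - (-913 + 858*301) = 2 - (-913 + 258258) = 2 - 1*257345 = 2 - 257345 = -257343)
y + 4420897 = -257343 + 4420897 = 4163554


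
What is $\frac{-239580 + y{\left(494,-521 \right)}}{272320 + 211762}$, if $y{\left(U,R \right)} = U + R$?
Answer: $- \frac{239607}{484082} \approx -0.49497$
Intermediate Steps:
$y{\left(U,R \right)} = R + U$
$\frac{-239580 + y{\left(494,-521 \right)}}{272320 + 211762} = \frac{-239580 + \left(-521 + 494\right)}{272320 + 211762} = \frac{-239580 - 27}{484082} = \left(-239607\right) \frac{1}{484082} = - \frac{239607}{484082}$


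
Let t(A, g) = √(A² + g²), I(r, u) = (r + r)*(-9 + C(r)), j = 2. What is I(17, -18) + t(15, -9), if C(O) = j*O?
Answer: 850 + 3*√34 ≈ 867.49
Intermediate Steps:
C(O) = 2*O
I(r, u) = 2*r*(-9 + 2*r) (I(r, u) = (r + r)*(-9 + 2*r) = (2*r)*(-9 + 2*r) = 2*r*(-9 + 2*r))
I(17, -18) + t(15, -9) = 2*17*(-9 + 2*17) + √(15² + (-9)²) = 2*17*(-9 + 34) + √(225 + 81) = 2*17*25 + √306 = 850 + 3*√34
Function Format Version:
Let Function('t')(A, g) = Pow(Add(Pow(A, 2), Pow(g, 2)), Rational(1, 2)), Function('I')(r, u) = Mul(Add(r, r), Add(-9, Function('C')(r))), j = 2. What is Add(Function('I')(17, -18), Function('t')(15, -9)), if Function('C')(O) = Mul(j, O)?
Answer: Add(850, Mul(3, Pow(34, Rational(1, 2)))) ≈ 867.49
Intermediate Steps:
Function('C')(O) = Mul(2, O)
Function('I')(r, u) = Mul(2, r, Add(-9, Mul(2, r))) (Function('I')(r, u) = Mul(Add(r, r), Add(-9, Mul(2, r))) = Mul(Mul(2, r), Add(-9, Mul(2, r))) = Mul(2, r, Add(-9, Mul(2, r))))
Add(Function('I')(17, -18), Function('t')(15, -9)) = Add(Mul(2, 17, Add(-9, Mul(2, 17))), Pow(Add(Pow(15, 2), Pow(-9, 2)), Rational(1, 2))) = Add(Mul(2, 17, Add(-9, 34)), Pow(Add(225, 81), Rational(1, 2))) = Add(Mul(2, 17, 25), Pow(306, Rational(1, 2))) = Add(850, Mul(3, Pow(34, Rational(1, 2))))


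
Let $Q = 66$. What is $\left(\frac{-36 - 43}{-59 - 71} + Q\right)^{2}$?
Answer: $\frac{74978281}{16900} \approx 4436.6$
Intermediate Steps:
$\left(\frac{-36 - 43}{-59 - 71} + Q\right)^{2} = \left(\frac{-36 - 43}{-59 - 71} + 66\right)^{2} = \left(- \frac{79}{-130} + 66\right)^{2} = \left(\left(-79\right) \left(- \frac{1}{130}\right) + 66\right)^{2} = \left(\frac{79}{130} + 66\right)^{2} = \left(\frac{8659}{130}\right)^{2} = \frac{74978281}{16900}$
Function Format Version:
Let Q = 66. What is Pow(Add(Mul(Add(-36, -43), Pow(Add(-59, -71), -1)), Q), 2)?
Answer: Rational(74978281, 16900) ≈ 4436.6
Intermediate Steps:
Pow(Add(Mul(Add(-36, -43), Pow(Add(-59, -71), -1)), Q), 2) = Pow(Add(Mul(Add(-36, -43), Pow(Add(-59, -71), -1)), 66), 2) = Pow(Add(Mul(-79, Pow(-130, -1)), 66), 2) = Pow(Add(Mul(-79, Rational(-1, 130)), 66), 2) = Pow(Add(Rational(79, 130), 66), 2) = Pow(Rational(8659, 130), 2) = Rational(74978281, 16900)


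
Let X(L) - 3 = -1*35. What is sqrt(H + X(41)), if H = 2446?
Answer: sqrt(2414) ≈ 49.132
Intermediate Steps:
X(L) = -32 (X(L) = 3 - 1*35 = 3 - 35 = -32)
sqrt(H + X(41)) = sqrt(2446 - 32) = sqrt(2414)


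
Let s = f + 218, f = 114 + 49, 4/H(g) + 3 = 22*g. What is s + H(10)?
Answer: 82681/217 ≈ 381.02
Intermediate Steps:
H(g) = 4/(-3 + 22*g)
f = 163
s = 381 (s = 163 + 218 = 381)
s + H(10) = 381 + 4/(-3 + 22*10) = 381 + 4/(-3 + 220) = 381 + 4/217 = 82681/217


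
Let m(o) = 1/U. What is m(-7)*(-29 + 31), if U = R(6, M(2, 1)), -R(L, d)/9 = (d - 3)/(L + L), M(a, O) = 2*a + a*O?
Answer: -8/9 ≈ -0.88889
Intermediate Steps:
M(a, O) = 2*a + O*a
R(L, d) = -9*(-3 + d)/(2*L) (R(L, d) = -9*(d - 3)/(L + L) = -9*(-3 + d)/(2*L))
U = -9/4 (U = (9/2)*(3 - 2*(2 + 1))/6 = (9/2)*(⅙)*(3 - 2*3) = (9/2)*(⅙)*(3 - 1*6) = (9/2)*(⅙)*(3 - 6) = (9/2)*(⅙)*(-3) = -9/4 ≈ -2.2500)
m(o) = -4/9 (m(o) = 1/(-9/4) = -4/9)
m(-7)*(-29 + 31) = -4*(-29 + 31)/9 = -4/9*2 = -8/9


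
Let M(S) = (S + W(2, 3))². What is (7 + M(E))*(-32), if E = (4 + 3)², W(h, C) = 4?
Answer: -90112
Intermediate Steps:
E = 49 (E = 7² = 49)
M(S) = (4 + S)² (M(S) = (S + 4)² = (4 + S)²)
(7 + M(E))*(-32) = (7 + (4 + 49)²)*(-32) = (7 + 53²)*(-32) = (7 + 2809)*(-32) = 2816*(-32) = -90112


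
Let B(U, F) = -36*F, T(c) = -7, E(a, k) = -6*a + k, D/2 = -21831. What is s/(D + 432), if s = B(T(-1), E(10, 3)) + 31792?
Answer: -16922/21615 ≈ -0.78288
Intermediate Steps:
D = -43662 (D = 2*(-21831) = -43662)
E(a, k) = k - 6*a
s = 33844 (s = -36*(3 - 6*10) + 31792 = -36*(3 - 60) + 31792 = -36*(-57) + 31792 = 2052 + 31792 = 33844)
s/(D + 432) = 33844/(-43662 + 432) = 33844/(-43230) = 33844*(-1/43230) = -16922/21615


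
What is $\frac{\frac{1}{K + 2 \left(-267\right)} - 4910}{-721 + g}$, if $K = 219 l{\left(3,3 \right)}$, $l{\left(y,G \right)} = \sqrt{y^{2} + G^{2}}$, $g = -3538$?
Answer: $\frac{473112781}{410384463} - \frac{73 \sqrt{2}}{273589642} \approx 1.1529$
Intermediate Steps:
$l{\left(y,G \right)} = \sqrt{G^{2} + y^{2}}$
$K = 657 \sqrt{2}$ ($K = 219 \sqrt{3^{2} + 3^{2}} = 219 \sqrt{9 + 9} = 219 \sqrt{18} = 219 \cdot 3 \sqrt{2} = 657 \sqrt{2} \approx 929.14$)
$\frac{\frac{1}{K + 2 \left(-267\right)} - 4910}{-721 + g} = \frac{\frac{1}{657 \sqrt{2} + 2 \left(-267\right)} - 4910}{-721 - 3538} = \frac{\frac{1}{657 \sqrt{2} - 534} - 4910}{-4259} = \left(\frac{1}{-534 + 657 \sqrt{2}} - 4910\right) \left(- \frac{1}{4259}\right) = \left(-4910 + \frac{1}{-534 + 657 \sqrt{2}}\right) \left(- \frac{1}{4259}\right) = \frac{4910}{4259} - \frac{1}{4259 \left(-534 + 657 \sqrt{2}\right)}$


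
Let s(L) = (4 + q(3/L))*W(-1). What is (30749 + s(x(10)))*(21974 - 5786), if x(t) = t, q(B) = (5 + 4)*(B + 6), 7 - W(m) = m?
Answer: 2528128524/5 ≈ 5.0563e+8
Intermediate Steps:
W(m) = 7 - m
q(B) = 54 + 9*B (q(B) = 9*(6 + B) = 54 + 9*B)
s(L) = 464 + 216/L (s(L) = (4 + (54 + 9*(3/L)))*(7 - 1*(-1)) = (4 + (54 + 27/L))*(7 + 1) = (58 + 27/L)*8 = 464 + 216/L)
(30749 + s(x(10)))*(21974 - 5786) = (30749 + (464 + 216/10))*(21974 - 5786) = (30749 + (464 + 216*(⅒)))*16188 = (30749 + (464 + 108/5))*16188 = (30749 + 2428/5)*16188 = (156173/5)*16188 = 2528128524/5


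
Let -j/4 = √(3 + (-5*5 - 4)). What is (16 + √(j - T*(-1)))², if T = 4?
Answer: 4*(8 + √(1 - I*√26))² ≈ 372.65 - 113.1*I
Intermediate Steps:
j = -4*I*√26 (j = -4*√(3 + (-5*5 - 4)) = -4*√(3 + (-25 - 4)) = -4*√(3 - 29) = -4*I*√26 ≈ -20.396*I)
(16 + √(j - T*(-1)))² = (16 + √(-4*I*√26 - 4*(-1)))² = (16 + √(-4*I*√26 - 1*(-4)))² = (16 + √(-4*I*√26 + 4))² = (16 + √(4 - 4*I*√26))²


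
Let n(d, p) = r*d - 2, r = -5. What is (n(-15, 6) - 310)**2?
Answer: 56169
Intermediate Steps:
n(d, p) = -2 - 5*d (n(d, p) = -5*d - 2 = -2 - 5*d)
(n(-15, 6) - 310)**2 = ((-2 - 5*(-15)) - 310)**2 = ((-2 + 75) - 310)**2 = (73 - 310)**2 = (-237)**2 = 56169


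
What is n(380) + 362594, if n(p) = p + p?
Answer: 363354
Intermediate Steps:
n(p) = 2*p
n(380) + 362594 = 2*380 + 362594 = 760 + 362594 = 363354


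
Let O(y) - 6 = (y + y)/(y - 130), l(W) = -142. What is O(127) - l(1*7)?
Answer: 190/3 ≈ 63.333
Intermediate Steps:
O(y) = 6 + 2*y/(-130 + y) (O(y) = 6 + (y + y)/(y - 130) = 6 + (2*y)/(-130 + y) = 6 + 2*y/(-130 + y))
O(127) - l(1*7) = 4*(-195 + 2*127)/(-130 + 127) - 1*(-142) = 4*(-195 + 254)/(-3) + 142 = 4*(-⅓)*59 + 142 = -236/3 + 142 = 190/3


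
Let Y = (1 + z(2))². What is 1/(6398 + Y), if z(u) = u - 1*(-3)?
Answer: 1/6434 ≈ 0.00015542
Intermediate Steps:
z(u) = 3 + u (z(u) = u + 3 = 3 + u)
Y = 36 (Y = (1 + (3 + 2))² = (1 + 5)² = 6² = 36)
1/(6398 + Y) = 1/(6398 + 36) = 1/6434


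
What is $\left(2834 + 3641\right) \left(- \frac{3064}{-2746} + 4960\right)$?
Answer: $\frac{44105187700}{1373} \approx 3.2123 \cdot 10^{7}$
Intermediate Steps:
$\left(2834 + 3641\right) \left(- \frac{3064}{-2746} + 4960\right) = 6475 \left(\left(-3064\right) \left(- \frac{1}{2746}\right) + 4960\right) = 6475 \left(\frac{1532}{1373} + 4960\right) = 6475 \cdot \frac{6811612}{1373} = \frac{44105187700}{1373}$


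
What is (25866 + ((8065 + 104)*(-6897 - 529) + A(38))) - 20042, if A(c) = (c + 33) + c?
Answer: -60657061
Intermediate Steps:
A(c) = 33 + 2*c (A(c) = (33 + c) + c = 33 + 2*c)
(25866 + ((8065 + 104)*(-6897 - 529) + A(38))) - 20042 = (25866 + ((8065 + 104)*(-6897 - 529) + (33 + 2*38))) - 20042 = (25866 + (8169*(-7426) + (33 + 76))) - 20042 = (25866 + (-60662994 + 109)) - 20042 = (25866 - 60662885) - 20042 = -60637019 - 20042 = -60657061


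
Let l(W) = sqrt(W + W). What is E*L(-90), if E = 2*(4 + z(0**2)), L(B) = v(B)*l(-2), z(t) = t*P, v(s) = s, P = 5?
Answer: -1440*I ≈ -1440.0*I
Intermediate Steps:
l(W) = sqrt(2)*sqrt(W) (l(W) = sqrt(2*W) = sqrt(2)*sqrt(W))
z(t) = 5*t (z(t) = t*5 = 5*t)
L(B) = 2*I*B (L(B) = B*(sqrt(2)*sqrt(-2)) = B*(sqrt(2)*(I*sqrt(2))) = B*(2*I) = 2*I*B)
E = 8 (E = 2*(4 + 5*0**2) = 2*(4 + 5*0) = 2*(4 + 0) = 2*4 = 8)
E*L(-90) = 8*(2*I*(-90)) = 8*(-180*I) = -1440*I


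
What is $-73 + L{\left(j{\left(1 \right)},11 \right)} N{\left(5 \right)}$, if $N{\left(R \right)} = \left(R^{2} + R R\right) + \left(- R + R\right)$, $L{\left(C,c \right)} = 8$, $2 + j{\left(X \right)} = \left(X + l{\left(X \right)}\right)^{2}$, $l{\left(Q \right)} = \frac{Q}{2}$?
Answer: $327$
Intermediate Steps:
$l{\left(Q \right)} = \frac{Q}{2}$ ($l{\left(Q \right)} = Q \frac{1}{2} = \frac{Q}{2}$)
$j{\left(X \right)} = -2 + \frac{9 X^{2}}{4}$ ($j{\left(X \right)} = -2 + \left(X + \frac{X}{2}\right)^{2} = -2 + \left(\frac{3 X}{2}\right)^{2} = -2 + \frac{9 X^{2}}{4}$)
$N{\left(R \right)} = 2 R^{2}$ ($N{\left(R \right)} = \left(R^{2} + R^{2}\right) + 0 = 2 R^{2} + 0 = 2 R^{2}$)
$-73 + L{\left(j{\left(1 \right)},11 \right)} N{\left(5 \right)} = -73 + 8 \cdot 2 \cdot 5^{2} = -73 + 8 \cdot 2 \cdot 25 = -73 + 8 \cdot 50 = -73 + 400 = 327$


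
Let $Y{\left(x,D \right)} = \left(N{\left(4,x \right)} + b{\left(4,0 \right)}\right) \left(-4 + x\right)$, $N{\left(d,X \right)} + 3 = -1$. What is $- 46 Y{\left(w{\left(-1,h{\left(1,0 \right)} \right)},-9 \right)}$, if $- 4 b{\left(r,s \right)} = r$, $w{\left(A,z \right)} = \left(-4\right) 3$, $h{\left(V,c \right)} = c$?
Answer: $-3680$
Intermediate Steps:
$N{\left(d,X \right)} = -4$ ($N{\left(d,X \right)} = -3 - 1 = -4$)
$w{\left(A,z \right)} = -12$
$b{\left(r,s \right)} = - \frac{r}{4}$
$Y{\left(x,D \right)} = 20 - 5 x$ ($Y{\left(x,D \right)} = \left(-4 - 1\right) \left(-4 + x\right) = - 5 \left(-4 + x\right) = 20 - 5 x$)
$- 46 Y{\left(w{\left(-1,h{\left(1,0 \right)} \right)},-9 \right)} = - 46 \left(20 - -60\right) = - 46 \left(20 + 60\right) = \left(-46\right) 80 = -3680$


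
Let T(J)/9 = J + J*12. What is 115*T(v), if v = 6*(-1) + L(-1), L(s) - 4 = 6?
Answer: 53820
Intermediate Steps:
L(s) = 10 (L(s) = 4 + 6 = 10)
v = 4 (v = 6*(-1) + 10 = -6 + 10 = 4)
T(J) = 117*J (T(J) = 9*(J + J*12) = 9*(J + 12*J) = 9*(13*J) = 117*J)
115*T(v) = 115*(117*4) = 115*468 = 53820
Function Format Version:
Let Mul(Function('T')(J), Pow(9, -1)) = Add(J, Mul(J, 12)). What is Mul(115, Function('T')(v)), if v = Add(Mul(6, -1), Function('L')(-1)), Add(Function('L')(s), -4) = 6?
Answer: 53820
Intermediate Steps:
Function('L')(s) = 10 (Function('L')(s) = Add(4, 6) = 10)
v = 4 (v = Add(Mul(6, -1), 10) = Add(-6, 10) = 4)
Function('T')(J) = Mul(117, J) (Function('T')(J) = Mul(9, Add(J, Mul(J, 12))) = Mul(9, Add(J, Mul(12, J))) = Mul(9, Mul(13, J)) = Mul(117, J))
Mul(115, Function('T')(v)) = Mul(115, Mul(117, 4)) = Mul(115, 468) = 53820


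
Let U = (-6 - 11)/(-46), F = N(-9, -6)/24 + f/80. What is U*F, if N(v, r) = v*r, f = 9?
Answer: 3213/3680 ≈ 0.87310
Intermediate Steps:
N(v, r) = r*v
F = 189/80 (F = -6*(-9)/24 + 9/80 = 54*(1/24) + 9*(1/80) = 9/4 + 9/80 = 189/80 ≈ 2.3625)
U = 17/46 (U = -17*(-1/46) = 17/46 ≈ 0.36957)
U*F = (17/46)*(189/80) = 3213/3680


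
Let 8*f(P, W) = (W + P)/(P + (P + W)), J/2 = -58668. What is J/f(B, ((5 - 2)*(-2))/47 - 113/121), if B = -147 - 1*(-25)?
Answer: -1308216611520/699851 ≈ -1.8693e+6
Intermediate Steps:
J = -117336 (J = 2*(-58668) = -117336)
B = -122 (B = -147 + 25 = -122)
f(P, W) = (P + W)/(8*(W + 2*P)) (f(P, W) = ((W + P)/(P + (P + W)))/8 = ((P + W)/(W + 2*P))/8 = (P + W)/(8*(W + 2*P)))
J/f(B, ((5 - 2)*(-2))/47 - 113/121) = -117336*8*((((5 - 2)*(-2))/47 - 113/121) + 2*(-122))/(-122 + (((5 - 2)*(-2))/47 - 113/121)) = -117336*8*(((3*(-2))*(1/47) - 113*1/121) - 244)/(-122 + ((3*(-2))*(1/47) - 113*1/121)) = -117336*8*((-6*1/47 - 113/121) - 244)/(-122 + (-6*1/47 - 113/121)) = -117336*8*((-6/47 - 113/121) - 244)/(-122 + (-6/47 - 113/121)) = -117336*8*(-6037/5687 - 244)/(-122 - 6037/5687) = -117336/((1/8)*(-699851/5687)/(-1393665/5687)) = -117336/((1/8)*(-5687/1393665)*(-699851/5687)) = -117336/699851/11149320 = -117336*11149320/699851 = -1308216611520/699851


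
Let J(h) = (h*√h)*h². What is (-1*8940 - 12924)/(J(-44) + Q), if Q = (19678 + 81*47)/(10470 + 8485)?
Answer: -11797501016/139047237299751121 - 147475062068224*I*√11/12640657936341011 ≈ -8.4845e-8 - 0.038694*I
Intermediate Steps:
Q = 4697/3791 (Q = (19678 + 3807)/18955 = 23485*(1/18955) = 4697/3791 ≈ 1.2390)
J(h) = h^(7/2) (J(h) = h^(3/2)*h² = h^(7/2))
(-1*8940 - 12924)/(J(-44) + Q) = (-1*8940 - 12924)/((-44)^(7/2) + 4697/3791) = (-8940 - 12924)/(-170368*I*√11 + 4697/3791) = -21864/(4697/3791 - 170368*I*√11)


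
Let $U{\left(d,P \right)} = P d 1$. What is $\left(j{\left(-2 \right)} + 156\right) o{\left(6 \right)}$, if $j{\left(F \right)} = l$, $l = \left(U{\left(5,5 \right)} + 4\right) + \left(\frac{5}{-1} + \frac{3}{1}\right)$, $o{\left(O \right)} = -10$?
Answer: $-1830$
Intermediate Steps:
$U{\left(d,P \right)} = P d$
$l = 27$ ($l = \left(5 \cdot 5 + 4\right) + \left(\frac{5}{-1} + \frac{3}{1}\right) = \left(25 + 4\right) + \left(5 \left(-1\right) + 3 \cdot 1\right) = 29 + \left(-5 + 3\right) = 29 - 2 = 27$)
$j{\left(F \right)} = 27$
$\left(j{\left(-2 \right)} + 156\right) o{\left(6 \right)} = \left(27 + 156\right) \left(-10\right) = 183 \left(-10\right) = -1830$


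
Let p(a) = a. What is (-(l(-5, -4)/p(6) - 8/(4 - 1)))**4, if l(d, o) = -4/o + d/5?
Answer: 4096/81 ≈ 50.568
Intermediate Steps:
l(d, o) = -4/o + d/5 (l(d, o) = -4/o + d*(1/5) = -4/o + d/5)
(-(l(-5, -4)/p(6) - 8/(4 - 1)))**4 = (-((-4/(-4) + (1/5)*(-5))/6 - 8/(4 - 1)))**4 = (-((-4*(-1/4) - 1)*(1/6) - 8/3))**4 = (-((1 - 1)*(1/6) - 8*1/3))**4 = (-(0*(1/6) - 8/3))**4 = (-(0 - 8/3))**4 = (-1*(-8/3))**4 = (8/3)**4 = 4096/81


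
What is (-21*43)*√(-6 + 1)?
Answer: -903*I*√5 ≈ -2019.2*I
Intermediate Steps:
(-21*43)*√(-6 + 1) = -903*I*√5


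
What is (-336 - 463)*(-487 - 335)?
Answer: 656778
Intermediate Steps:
(-336 - 463)*(-487 - 335) = -799*(-822) = 656778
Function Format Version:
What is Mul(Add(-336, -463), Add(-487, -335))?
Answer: 656778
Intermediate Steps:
Mul(Add(-336, -463), Add(-487, -335)) = Mul(-799, -822) = 656778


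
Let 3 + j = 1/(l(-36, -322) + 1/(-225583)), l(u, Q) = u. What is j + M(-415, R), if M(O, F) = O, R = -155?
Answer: -3394798985/8120989 ≈ -418.03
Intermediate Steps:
j = -24588550/8120989 (j = -3 + 1/(-36 + 1/(-225583)) = -3 + 1/(-36 - 1/225583) = -3 + 1/(-8120989/225583) = -3 - 225583/8120989 = -24588550/8120989 ≈ -3.0278)
j + M(-415, R) = -24588550/8120989 - 415 = -3394798985/8120989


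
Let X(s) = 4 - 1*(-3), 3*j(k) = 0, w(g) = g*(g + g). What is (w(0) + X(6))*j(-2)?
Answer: 0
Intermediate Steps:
w(g) = 2*g² (w(g) = g*(2*g) = 2*g²)
j(k) = 0 (j(k) = (⅓)*0 = 0)
X(s) = 7 (X(s) = 4 + 3 = 7)
(w(0) + X(6))*j(-2) = (2*0² + 7)*0 = (2*0 + 7)*0 = (0 + 7)*0 = 7*0 = 0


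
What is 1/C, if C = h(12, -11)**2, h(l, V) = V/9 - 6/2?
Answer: 81/1444 ≈ 0.056094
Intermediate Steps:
h(l, V) = -3 + V/9 (h(l, V) = V*(1/9) - 6*1/2 = V/9 - 3 = -3 + V/9)
C = 1444/81 (C = (-3 + (1/9)*(-11))**2 = (-3 - 11/9)**2 = (-38/9)**2 = 1444/81 ≈ 17.827)
1/C = 1/(1444/81) = 81/1444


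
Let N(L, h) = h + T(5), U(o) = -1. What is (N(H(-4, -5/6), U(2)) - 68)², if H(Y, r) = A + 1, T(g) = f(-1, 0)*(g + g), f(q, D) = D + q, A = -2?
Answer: 6241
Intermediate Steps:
T(g) = -2*g (T(g) = (0 - 1)*(g + g) = -2*g)
H(Y, r) = -1 (H(Y, r) = -2 + 1 = -1)
N(L, h) = -10 + h (N(L, h) = h - 2*5 = h - 10 = -10 + h)
(N(H(-4, -5/6), U(2)) - 68)² = ((-10 - 1) - 68)² = (-11 - 68)² = (-79)² = 6241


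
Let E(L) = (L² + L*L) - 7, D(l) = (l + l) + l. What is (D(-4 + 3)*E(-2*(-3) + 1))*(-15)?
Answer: 4095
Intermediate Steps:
D(l) = 3*l (D(l) = 2*l + l = 3*l)
E(L) = -7 + 2*L² (E(L) = (L² + L²) - 7 = 2*L² - 7 = -7 + 2*L²)
(D(-4 + 3)*E(-2*(-3) + 1))*(-15) = ((3*(-4 + 3))*(-7 + 2*(-2*(-3) + 1)²))*(-15) = ((3*(-1))*(-7 + 2*(6 + 1)²))*(-15) = -3*(-7 + 2*7²)*(-15) = -3*(-7 + 2*49)*(-15) = -3*(-7 + 98)*(-15) = -3*91*(-15) = -273*(-15) = 4095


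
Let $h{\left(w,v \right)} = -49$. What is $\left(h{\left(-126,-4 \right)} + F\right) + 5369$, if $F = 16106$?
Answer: $21426$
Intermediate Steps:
$\left(h{\left(-126,-4 \right)} + F\right) + 5369 = \left(-49 + 16106\right) + 5369 = 16057 + 5369 = 21426$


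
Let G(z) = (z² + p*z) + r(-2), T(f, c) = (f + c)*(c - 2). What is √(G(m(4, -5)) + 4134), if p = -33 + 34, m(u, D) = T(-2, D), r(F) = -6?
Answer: √6578 ≈ 81.105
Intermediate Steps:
T(f, c) = (-2 + c)*(c + f) (T(f, c) = (c + f)*(-2 + c) = (-2 + c)*(c + f))
m(u, D) = 4 + D² - 4*D (m(u, D) = D² - 2*D - 2*(-2) + D*(-2) = D² - 2*D + 4 - 2*D = 4 + D² - 4*D)
p = 1
G(z) = -6 + z + z² (G(z) = (z² + 1*z) - 6 = (z² + z) - 6 = (z + z²) - 6 = -6 + z + z²)
√(G(m(4, -5)) + 4134) = √((-6 + (4 + (-5)² - 4*(-5)) + (4 + (-5)² - 4*(-5))²) + 4134) = √((-6 + (4 + 25 + 20) + (4 + 25 + 20)²) + 4134) = √((-6 + 49 + 49²) + 4134) = √((-6 + 49 + 2401) + 4134) = √(2444 + 4134) = √6578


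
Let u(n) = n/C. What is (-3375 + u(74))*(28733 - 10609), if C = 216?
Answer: -1651381853/27 ≈ -6.1162e+7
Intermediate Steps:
u(n) = n/216
(-3375 + u(74))*(28733 - 10609) = (-3375 + (1/216)*74)*(28733 - 10609) = (-3375 + 37/108)*18124 = -364463/108*18124 = -1651381853/27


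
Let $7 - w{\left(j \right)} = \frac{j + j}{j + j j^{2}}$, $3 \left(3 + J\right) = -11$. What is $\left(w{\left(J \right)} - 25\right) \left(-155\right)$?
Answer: $\frac{1143900}{409} \approx 2796.8$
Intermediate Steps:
$J = - \frac{20}{3}$ ($J = -3 + \frac{1}{3} \left(-11\right) = -3 - \frac{11}{3} = - \frac{20}{3} \approx -6.6667$)
$w{\left(j \right)} = 7 - \frac{2 j}{j + j^{3}}$ ($w{\left(j \right)} = 7 - \frac{j + j}{j + j j^{2}} = 7 - \frac{2 j}{j + j^{3}}$)
$\left(w{\left(J \right)} - 25\right) \left(-155\right) = \left(\frac{5 + 7 \left(- \frac{20}{3}\right)^{2}}{1 + \left(- \frac{20}{3}\right)^{2}} - 25\right) \left(-155\right) = \left(\frac{5 + 7 \cdot \frac{400}{9}}{1 + \frac{400}{9}} - 25\right) \left(-155\right) = \left(\frac{5 + \frac{2800}{9}}{\frac{409}{9}} - 25\right) \left(-155\right) = \left(\frac{9}{409} \cdot \frac{2845}{9} - 25\right) \left(-155\right) = \left(\frac{2845}{409} - 25\right) \left(-155\right) = \left(- \frac{7380}{409}\right) \left(-155\right) = \frac{1143900}{409}$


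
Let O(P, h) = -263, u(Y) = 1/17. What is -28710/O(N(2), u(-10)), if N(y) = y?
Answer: 28710/263 ≈ 109.16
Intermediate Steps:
u(Y) = 1/17
-28710/O(N(2), u(-10)) = -28710/(-263) = -28710*(-1/263) = 28710/263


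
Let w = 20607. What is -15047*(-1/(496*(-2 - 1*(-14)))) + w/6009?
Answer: 71023429/11921856 ≈ 5.9574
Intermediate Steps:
-15047*(-1/(496*(-2 - 1*(-14)))) + w/6009 = -15047*(-1/(496*(-2 - 1*(-14)))) + 20607/6009 = -15047*(-1/(496*(-2 + 14))) + 20607*(1/6009) = -15047/((-496*12)) + 6869/2003 = -15047/(-5952) + 6869/2003 = -15047*(-1/5952) + 6869/2003 = 15047/5952 + 6869/2003 = 71023429/11921856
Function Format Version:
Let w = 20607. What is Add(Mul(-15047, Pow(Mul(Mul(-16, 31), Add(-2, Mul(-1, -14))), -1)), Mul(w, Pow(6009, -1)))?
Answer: Rational(71023429, 11921856) ≈ 5.9574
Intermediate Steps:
Add(Mul(-15047, Pow(Mul(Mul(-16, 31), Add(-2, Mul(-1, -14))), -1)), Mul(w, Pow(6009, -1))) = Add(Mul(-15047, Pow(Mul(Mul(-16, 31), Add(-2, Mul(-1, -14))), -1)), Mul(20607, Pow(6009, -1))) = Add(Mul(-15047, Pow(Mul(-496, Add(-2, 14)), -1)), Mul(20607, Rational(1, 6009))) = Add(Mul(-15047, Pow(Mul(-496, 12), -1)), Rational(6869, 2003)) = Add(Mul(-15047, Pow(-5952, -1)), Rational(6869, 2003)) = Add(Mul(-15047, Rational(-1, 5952)), Rational(6869, 2003)) = Add(Rational(15047, 5952), Rational(6869, 2003)) = Rational(71023429, 11921856)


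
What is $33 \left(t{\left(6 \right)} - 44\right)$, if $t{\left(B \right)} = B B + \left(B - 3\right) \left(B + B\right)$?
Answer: $924$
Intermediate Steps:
$t{\left(B \right)} = B^{2} + 2 B \left(-3 + B\right)$ ($t{\left(B \right)} = B^{2} + \left(-3 + B\right) 2 B = B^{2} + 2 B \left(-3 + B\right)$)
$33 \left(t{\left(6 \right)} - 44\right) = 33 \left(3 \cdot 6 \left(-2 + 6\right) - 44\right) = 33 \left(3 \cdot 6 \cdot 4 - 44\right) = 33 \left(72 - 44\right) = 33 \cdot 28 = 924$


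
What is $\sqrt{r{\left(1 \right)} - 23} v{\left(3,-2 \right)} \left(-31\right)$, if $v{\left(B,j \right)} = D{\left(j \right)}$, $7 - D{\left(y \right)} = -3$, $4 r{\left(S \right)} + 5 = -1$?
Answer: $- 1085 i \sqrt{2} \approx - 1534.4 i$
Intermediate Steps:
$r{\left(S \right)} = - \frac{3}{2}$ ($r{\left(S \right)} = - \frac{5}{4} + \frac{1}{4} \left(-1\right) = - \frac{5}{4} - \frac{1}{4} = - \frac{3}{2}$)
$D{\left(y \right)} = 10$ ($D{\left(y \right)} = 7 - -3 = 7 + 3 = 10$)
$v{\left(B,j \right)} = 10$
$\sqrt{r{\left(1 \right)} - 23} v{\left(3,-2 \right)} \left(-31\right) = \sqrt{- \frac{3}{2} - 23} \cdot 10 \left(-31\right) = \sqrt{- \frac{49}{2}} \cdot 10 \left(-31\right) = \frac{7 i \sqrt{2}}{2} \cdot 10 \left(-31\right) = 35 i \sqrt{2} \left(-31\right) = - 1085 i \sqrt{2}$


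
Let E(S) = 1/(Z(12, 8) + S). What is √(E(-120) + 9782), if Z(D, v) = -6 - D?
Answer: √186288270/138 ≈ 98.904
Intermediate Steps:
E(S) = 1/(-18 + S) (E(S) = 1/((-6 - 1*12) + S) = 1/((-6 - 12) + S) = 1/(-18 + S))
√(E(-120) + 9782) = √(1/(-18 - 120) + 9782) = √(1/(-138) + 9782) = √(-1/138 + 9782) = √(1349915/138) = √186288270/138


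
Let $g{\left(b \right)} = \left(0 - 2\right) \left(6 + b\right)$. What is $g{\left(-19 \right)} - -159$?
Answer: $185$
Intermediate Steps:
$g{\left(b \right)} = -12 - 2 b$ ($g{\left(b \right)} = - 2 \left(6 + b\right) = -12 - 2 b$)
$g{\left(-19 \right)} - -159 = \left(-12 - -38\right) - -159 = \left(-12 + 38\right) + 159 = 26 + 159 = 185$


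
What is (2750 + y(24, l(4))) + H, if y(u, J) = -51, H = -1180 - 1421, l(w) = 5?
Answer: 98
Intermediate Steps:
H = -2601
(2750 + y(24, l(4))) + H = (2750 - 51) - 2601 = 2699 - 2601 = 98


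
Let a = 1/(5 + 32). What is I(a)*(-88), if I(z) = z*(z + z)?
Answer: -176/1369 ≈ -0.12856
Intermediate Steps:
a = 1/37 ≈ 0.027027
I(z) = 2*z² (I(z) = z*(2*z) = 2*z²)
I(a)*(-88) = (2*(1/37)²)*(-88) = (2*(1/1369))*(-88) = (2/1369)*(-88) = -176/1369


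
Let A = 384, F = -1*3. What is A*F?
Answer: -1152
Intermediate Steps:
F = -3
A*F = 384*(-3) = -1152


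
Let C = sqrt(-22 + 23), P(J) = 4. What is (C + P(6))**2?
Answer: 25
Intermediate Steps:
C = 1 (C = sqrt(1) = 1)
(C + P(6))**2 = (1 + 4)**2 = 5**2 = 25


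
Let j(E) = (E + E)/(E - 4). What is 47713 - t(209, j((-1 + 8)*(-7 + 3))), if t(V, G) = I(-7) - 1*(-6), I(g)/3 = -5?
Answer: 47722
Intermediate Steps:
I(g) = -15 (I(g) = 3*(-5) = -15)
j(E) = 2*E/(-4 + E) (j(E) = (2*E)/(-4 + E) = 2*E/(-4 + E))
t(V, G) = -9 (t(V, G) = -15 - 1*(-6) = -15 + 6 = -9)
47713 - t(209, j((-1 + 8)*(-7 + 3))) = 47713 - 1*(-9) = 47713 + 9 = 47722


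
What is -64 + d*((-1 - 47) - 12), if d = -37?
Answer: 2156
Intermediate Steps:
-64 + d*((-1 - 47) - 12) = -64 - 37*((-1 - 47) - 12) = -64 - 37*(-48 - 12) = -64 - 37*(-60) = -64 + 2220 = 2156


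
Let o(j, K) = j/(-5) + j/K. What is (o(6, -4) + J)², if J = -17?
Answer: 38809/100 ≈ 388.09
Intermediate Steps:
o(j, K) = -j/5 + j/K (o(j, K) = j*(-⅕) + j/K = -j/5 + j/K)
(o(6, -4) + J)² = ((-⅕*6 + 6/(-4)) - 17)² = ((-6/5 + 6*(-¼)) - 17)² = ((-6/5 - 3/2) - 17)² = (-27/10 - 17)² = (-197/10)² = 38809/100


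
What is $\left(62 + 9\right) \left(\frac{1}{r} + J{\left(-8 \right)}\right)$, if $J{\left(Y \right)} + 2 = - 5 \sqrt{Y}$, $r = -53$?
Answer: $- \frac{7597}{53} - 710 i \sqrt{2} \approx -143.34 - 1004.1 i$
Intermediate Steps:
$J{\left(Y \right)} = -2 - 5 \sqrt{Y}$
$\left(62 + 9\right) \left(\frac{1}{r} + J{\left(-8 \right)}\right) = \left(62 + 9\right) \left(\frac{1}{-53} - \left(2 + 5 \sqrt{-8}\right)\right) = 71 \left(- \frac{1}{53} - \left(2 + 5 \cdot 2 i \sqrt{2}\right)\right) = 71 \left(- \frac{1}{53} - \left(2 + 10 i \sqrt{2}\right)\right) = 71 \left(- \frac{107}{53} - 10 i \sqrt{2}\right) = - \frac{7597}{53} - 710 i \sqrt{2}$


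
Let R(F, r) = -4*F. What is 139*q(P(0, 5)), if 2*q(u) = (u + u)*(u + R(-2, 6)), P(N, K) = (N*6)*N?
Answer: 0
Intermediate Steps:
P(N, K) = 6*N**2 (P(N, K) = (6*N)*N = 6*N**2)
q(u) = u*(8 + u) (q(u) = ((u + u)*(u - 4*(-2)))/2 = ((2*u)*(u + 8))/2 = ((2*u)*(8 + u))/2 = (2*u*(8 + u))/2 = u*(8 + u))
139*q(P(0, 5)) = 139*((6*0**2)*(8 + 6*0**2)) = 139*((6*0)*(8 + 6*0)) = 139*(0*(8 + 0)) = 139*(0*8) = 139*0 = 0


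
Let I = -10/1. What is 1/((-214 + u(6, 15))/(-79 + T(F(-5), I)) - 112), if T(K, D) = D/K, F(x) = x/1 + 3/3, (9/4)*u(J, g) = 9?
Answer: -51/5572 ≈ -0.0091529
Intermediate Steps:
I = -10 (I = -10*1 = -10)
u(J, g) = 4 (u(J, g) = (4/9)*9 = 4)
F(x) = 1 + x (F(x) = x*1 + 3*(⅓) = x + 1 = 1 + x)
1/((-214 + u(6, 15))/(-79 + T(F(-5), I)) - 112) = 1/((-214 + 4)/(-79 - 10/(1 - 5)) - 112) = 1/(-210/(-79 - 10/(-4)) - 112) = 1/(-210/(-79 - 10*(-¼)) - 112) = 1/(-210/(-79 + 5/2) - 112) = 1/(-210/(-153/2) - 112) = 1/(-210*(-2/153) - 112) = 1/(140/51 - 112) = 1/(-5572/51) = -51/5572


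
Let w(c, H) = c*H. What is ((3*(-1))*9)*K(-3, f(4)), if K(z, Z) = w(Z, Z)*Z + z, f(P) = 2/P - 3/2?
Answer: 108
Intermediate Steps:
w(c, H) = H*c
f(P) = -3/2 + 2/P (f(P) = 2/P - 3*½ = 2/P - 3/2 = -3/2 + 2/P)
K(z, Z) = z + Z³ (K(z, Z) = (Z*Z)*Z + z = Z²*Z + z = Z³ + z = z + Z³)
((3*(-1))*9)*K(-3, f(4)) = ((3*(-1))*9)*(-3 + (-3/2 + 2/4)³) = (-3*9)*(-3 + (-3/2 + 2*(¼))³) = -27*(-3 + (-3/2 + ½)³) = -27*(-3 + (-1)³) = -27*(-3 - 1) = -27*(-4) = 108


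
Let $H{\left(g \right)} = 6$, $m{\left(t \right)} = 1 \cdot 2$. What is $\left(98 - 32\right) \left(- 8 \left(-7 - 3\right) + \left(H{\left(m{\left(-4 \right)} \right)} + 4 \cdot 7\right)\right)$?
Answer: $7524$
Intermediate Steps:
$m{\left(t \right)} = 2$
$\left(98 - 32\right) \left(- 8 \left(-7 - 3\right) + \left(H{\left(m{\left(-4 \right)} \right)} + 4 \cdot 7\right)\right) = \left(98 - 32\right) \left(- 8 \left(-7 - 3\right) + \left(6 + 4 \cdot 7\right)\right) = 66 \left(\left(-8\right) \left(-10\right) + \left(6 + 28\right)\right) = 66 \left(80 + 34\right) = 66 \cdot 114 = 7524$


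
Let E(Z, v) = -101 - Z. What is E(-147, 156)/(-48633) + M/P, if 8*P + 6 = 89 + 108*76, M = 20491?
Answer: 7971929038/403216203 ≈ 19.771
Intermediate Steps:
P = 8291/8 (P = -3/4 + (89 + 108*76)/8 = -3/4 + (89 + 8208)/8 = -3/4 + (1/8)*8297 = -3/4 + 8297/8 = 8291/8 ≈ 1036.4)
E(-147, 156)/(-48633) + M/P = (-101 - 1*(-147))/(-48633) + 20491/(8291/8) = (-101 + 147)*(-1/48633) + 20491*(8/8291) = 46*(-1/48633) + 163928/8291 = -46/48633 + 163928/8291 = 7971929038/403216203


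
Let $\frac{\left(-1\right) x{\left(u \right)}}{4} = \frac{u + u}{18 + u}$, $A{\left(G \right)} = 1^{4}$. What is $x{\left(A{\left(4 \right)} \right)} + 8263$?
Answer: $\frac{156989}{19} \approx 8262.6$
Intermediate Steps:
$A{\left(G \right)} = 1$
$x{\left(u \right)} = - \frac{8 u}{18 + u}$ ($x{\left(u \right)} = - 4 \frac{u + u}{18 + u} = - 4 \frac{2 u}{18 + u} = - \frac{8 u}{18 + u}$)
$x{\left(A{\left(4 \right)} \right)} + 8263 = \left(-8\right) 1 \frac{1}{18 + 1} + 8263 = \left(-8\right) 1 \cdot \frac{1}{19} + 8263 = - \frac{8}{19} + 8263 = \frac{156989}{19}$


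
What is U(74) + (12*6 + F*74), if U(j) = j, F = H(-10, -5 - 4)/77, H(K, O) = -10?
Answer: 10502/77 ≈ 136.39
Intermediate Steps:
F = -10/77 ≈ -0.12987
U(74) + (12*6 + F*74) = 74 + (12*6 - 10/77*74) = 74 + (72 - 740/77) = 74 + 4804/77 = 10502/77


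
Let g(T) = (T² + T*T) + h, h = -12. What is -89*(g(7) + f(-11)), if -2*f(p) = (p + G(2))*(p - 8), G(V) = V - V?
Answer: 3293/2 ≈ 1646.5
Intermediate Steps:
G(V) = 0
g(T) = -12 + 2*T² (g(T) = (T² + T*T) - 12 = (T² + T²) - 12 = 2*T² - 12 = -12 + 2*T²)
f(p) = -p*(-8 + p)/2 (f(p) = -(p + 0)*(p - 8)/2 = -p*(-8 + p)/2)
-89*(g(7) + f(-11)) = -89*((-12 + 2*7²) + (½)*(-11)*(8 - 1*(-11))) = -89*((-12 + 2*49) + (½)*(-11)*(8 + 11)) = -89*((-12 + 98) + (½)*(-11)*19) = -89*(86 - 209/2) = -89*(-37/2) = 3293/2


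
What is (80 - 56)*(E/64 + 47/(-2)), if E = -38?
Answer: -2313/4 ≈ -578.25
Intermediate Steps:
(80 - 56)*(E/64 + 47/(-2)) = (80 - 56)*(-38/64 + 47/(-2)) = 24*(-38*1/64 + 47*(-½)) = 24*(-19/32 - 47/2) = 24*(-771/32) = -2313/4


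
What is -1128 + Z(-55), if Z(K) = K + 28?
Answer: -1155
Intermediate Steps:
Z(K) = 28 + K
-1128 + Z(-55) = -1128 + (28 - 55) = -1128 - 27 = -1155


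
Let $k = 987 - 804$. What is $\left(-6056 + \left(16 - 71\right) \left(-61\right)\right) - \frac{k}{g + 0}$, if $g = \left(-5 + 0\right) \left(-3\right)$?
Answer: $- \frac{13566}{5} \approx -2713.2$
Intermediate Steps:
$k = 183$ ($k = 987 - 804 = 183$)
$g = 15$ ($g = \left(-5\right) \left(-3\right) = 15$)
$\left(-6056 + \left(16 - 71\right) \left(-61\right)\right) - \frac{k}{g + 0} = \left(-6056 + \left(16 - 71\right) \left(-61\right)\right) - \frac{1}{15 + 0} \cdot 183 = \left(-6056 - -3355\right) - \frac{1}{15} \cdot 183 = \left(-6056 + 3355\right) - \frac{1}{15} \cdot 183 = -2701 - \frac{61}{5} = - \frac{13566}{5}$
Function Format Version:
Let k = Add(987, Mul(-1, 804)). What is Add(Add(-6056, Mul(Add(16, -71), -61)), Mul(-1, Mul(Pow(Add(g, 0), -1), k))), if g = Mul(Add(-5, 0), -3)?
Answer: Rational(-13566, 5) ≈ -2713.2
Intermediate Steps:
k = 183 (k = Add(987, -804) = 183)
g = 15 (g = Mul(-5, -3) = 15)
Add(Add(-6056, Mul(Add(16, -71), -61)), Mul(-1, Mul(Pow(Add(g, 0), -1), k))) = Add(Add(-6056, Mul(Add(16, -71), -61)), Mul(-1, Mul(Pow(Add(15, 0), -1), 183))) = Add(Add(-6056, Mul(-55, -61)), Mul(-1, Mul(Pow(15, -1), 183))) = Add(Add(-6056, 3355), Mul(-1, Mul(Rational(1, 15), 183))) = Add(-2701, Mul(-1, Rational(61, 5))) = Add(-2701, Rational(-61, 5)) = Rational(-13566, 5)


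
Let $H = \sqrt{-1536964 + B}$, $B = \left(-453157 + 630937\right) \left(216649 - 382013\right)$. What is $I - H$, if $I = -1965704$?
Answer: $-1965704 - 2 i \sqrt{7349987221} \approx -1.9657 \cdot 10^{6} - 1.7146 \cdot 10^{5} i$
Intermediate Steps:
$B = -29398411920$ ($B = 177780 \left(-165364\right) = -29398411920$)
$H = 2 i \sqrt{7349987221}$ ($H = \sqrt{-1536964 - 29398411920} = \sqrt{-29399948884} = 2 i \sqrt{7349987221} \approx 1.7146 \cdot 10^{5} i$)
$I - H = -1965704 - 2 i \sqrt{7349987221}$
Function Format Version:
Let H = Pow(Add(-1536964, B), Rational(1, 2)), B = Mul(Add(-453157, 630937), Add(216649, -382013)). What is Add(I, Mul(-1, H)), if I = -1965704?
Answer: Add(-1965704, Mul(-2, I, Pow(7349987221, Rational(1, 2)))) ≈ Add(-1.9657e+6, Mul(-1.7146e+5, I))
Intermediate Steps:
B = -29398411920 (B = Mul(177780, -165364) = -29398411920)
H = Mul(2, I, Pow(7349987221, Rational(1, 2))) (H = Pow(Add(-1536964, -29398411920), Rational(1, 2)) = Pow(-29399948884, Rational(1, 2)) = Mul(2, I, Pow(7349987221, Rational(1, 2))) ≈ Mul(1.7146e+5, I))
Add(I, Mul(-1, H)) = Add(-1965704, Mul(-1, Mul(2, I, Pow(7349987221, Rational(1, 2))))) = Add(-1965704, Mul(-2, I, Pow(7349987221, Rational(1, 2))))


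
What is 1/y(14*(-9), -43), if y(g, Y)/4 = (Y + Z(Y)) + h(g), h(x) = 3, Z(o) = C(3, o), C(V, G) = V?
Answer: -1/148 ≈ -0.0067568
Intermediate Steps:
Z(o) = 3
y(g, Y) = 24 + 4*Y (y(g, Y) = 4*((Y + 3) + 3) = 4*((3 + Y) + 3) = 4*(6 + Y) = 24 + 4*Y)
1/y(14*(-9), -43) = 1/(24 + 4*(-43)) = 1/(24 - 172) = 1/(-148) = -1/148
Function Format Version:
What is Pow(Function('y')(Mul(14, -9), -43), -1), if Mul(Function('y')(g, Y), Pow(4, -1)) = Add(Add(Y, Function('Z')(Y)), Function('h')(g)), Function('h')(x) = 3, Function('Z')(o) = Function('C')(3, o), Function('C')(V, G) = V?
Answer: Rational(-1, 148) ≈ -0.0067568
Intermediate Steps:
Function('Z')(o) = 3
Function('y')(g, Y) = Add(24, Mul(4, Y)) (Function('y')(g, Y) = Mul(4, Add(Add(Y, 3), 3)) = Mul(4, Add(Add(3, Y), 3)) = Mul(4, Add(6, Y)) = Add(24, Mul(4, Y)))
Pow(Function('y')(Mul(14, -9), -43), -1) = Pow(Add(24, Mul(4, -43)), -1) = Pow(Add(24, -172), -1) = Pow(-148, -1) = Rational(-1, 148)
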